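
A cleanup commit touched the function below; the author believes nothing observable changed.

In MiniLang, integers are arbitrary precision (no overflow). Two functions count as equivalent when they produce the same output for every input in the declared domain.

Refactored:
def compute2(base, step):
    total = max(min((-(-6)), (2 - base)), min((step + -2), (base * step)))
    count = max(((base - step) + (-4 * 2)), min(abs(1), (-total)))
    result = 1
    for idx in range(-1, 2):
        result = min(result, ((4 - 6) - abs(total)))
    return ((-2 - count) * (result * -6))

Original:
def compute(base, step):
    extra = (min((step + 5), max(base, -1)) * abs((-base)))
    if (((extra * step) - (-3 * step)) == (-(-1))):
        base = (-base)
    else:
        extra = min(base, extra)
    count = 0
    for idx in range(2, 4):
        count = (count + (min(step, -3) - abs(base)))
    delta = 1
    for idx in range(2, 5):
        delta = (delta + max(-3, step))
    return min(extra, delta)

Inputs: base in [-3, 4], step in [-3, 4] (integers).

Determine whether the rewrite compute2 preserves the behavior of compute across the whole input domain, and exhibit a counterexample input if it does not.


base=-3, step=-3 yields -8 from compute but 126 from compute2.
verdict: not equivalent; witness: base=-3, step=-3


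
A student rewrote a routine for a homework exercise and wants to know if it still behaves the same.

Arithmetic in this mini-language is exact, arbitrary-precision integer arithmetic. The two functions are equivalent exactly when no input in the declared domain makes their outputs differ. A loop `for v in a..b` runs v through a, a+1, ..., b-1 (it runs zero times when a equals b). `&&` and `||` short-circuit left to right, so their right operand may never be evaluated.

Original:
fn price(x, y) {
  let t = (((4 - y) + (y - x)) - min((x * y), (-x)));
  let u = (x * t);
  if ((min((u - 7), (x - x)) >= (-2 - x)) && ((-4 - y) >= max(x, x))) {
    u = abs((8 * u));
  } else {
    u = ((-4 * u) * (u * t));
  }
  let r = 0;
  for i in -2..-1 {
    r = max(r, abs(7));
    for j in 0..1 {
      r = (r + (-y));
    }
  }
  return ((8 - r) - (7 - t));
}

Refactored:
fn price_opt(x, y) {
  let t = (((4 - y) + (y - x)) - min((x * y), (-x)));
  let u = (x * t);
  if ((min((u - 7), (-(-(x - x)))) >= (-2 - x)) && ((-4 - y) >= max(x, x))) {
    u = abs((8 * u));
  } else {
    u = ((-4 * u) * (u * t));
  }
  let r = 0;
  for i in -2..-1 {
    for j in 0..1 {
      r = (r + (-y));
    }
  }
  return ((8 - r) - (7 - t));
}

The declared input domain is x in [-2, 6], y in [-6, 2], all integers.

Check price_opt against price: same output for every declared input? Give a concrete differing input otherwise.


At x=-2, y=-6: price gives -8, price_opt gives -1.
verdict: not equivalent; witness: x=-2, y=-6


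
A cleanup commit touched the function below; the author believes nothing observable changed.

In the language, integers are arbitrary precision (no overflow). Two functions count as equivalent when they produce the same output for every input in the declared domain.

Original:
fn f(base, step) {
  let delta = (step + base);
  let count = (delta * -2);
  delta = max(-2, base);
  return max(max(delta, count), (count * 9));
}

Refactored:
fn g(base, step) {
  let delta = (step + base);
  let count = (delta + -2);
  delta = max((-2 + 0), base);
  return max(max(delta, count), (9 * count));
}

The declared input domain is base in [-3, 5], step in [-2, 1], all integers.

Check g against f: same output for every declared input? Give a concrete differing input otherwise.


Try base=-3, step=-2.
f: delta = -5; count = 10; delta = -2; return 90
g: delta = -5; count = -7; delta = -2; return -2
90 vs -2 — the two versions disagree here.
verdict: not equivalent; witness: base=-3, step=-2


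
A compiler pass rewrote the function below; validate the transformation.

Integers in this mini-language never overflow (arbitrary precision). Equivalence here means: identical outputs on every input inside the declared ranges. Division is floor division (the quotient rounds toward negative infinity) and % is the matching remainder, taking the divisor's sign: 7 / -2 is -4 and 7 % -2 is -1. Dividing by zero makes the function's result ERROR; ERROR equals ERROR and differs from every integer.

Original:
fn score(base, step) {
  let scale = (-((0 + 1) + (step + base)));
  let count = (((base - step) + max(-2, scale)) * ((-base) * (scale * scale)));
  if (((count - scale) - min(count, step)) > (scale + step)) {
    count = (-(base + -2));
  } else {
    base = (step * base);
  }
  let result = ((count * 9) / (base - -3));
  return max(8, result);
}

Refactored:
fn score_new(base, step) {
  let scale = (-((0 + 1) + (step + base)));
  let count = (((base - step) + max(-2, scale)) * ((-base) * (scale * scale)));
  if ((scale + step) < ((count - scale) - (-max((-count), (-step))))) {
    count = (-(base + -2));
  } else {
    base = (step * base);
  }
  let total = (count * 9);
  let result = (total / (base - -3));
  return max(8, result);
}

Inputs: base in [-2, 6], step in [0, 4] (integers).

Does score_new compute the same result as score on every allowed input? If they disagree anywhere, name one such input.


Equivalent — the differences include comparison usage differs; and min/max/abs usage differs; and statement counts differ; and local variable names differ, yet no declared input distinguishes the two.
As a probe, take base=4, step=4: score runs scale=-9, then count=648, then (((count - scale) - min(count, step)) > (scale + step)) is true, then count=-2, then result=-3, then returns 8; score_new runs scale=-9, then count=648, then ((scale + step) < ((count - scale) - (-max((-count), (-step))))) is true, then count=-2, then total=-18, then result=-3, then returns 8; both end at 8.
Sweeping the whole domain (45 inputs) finds no disagreement.
verdict: equivalent


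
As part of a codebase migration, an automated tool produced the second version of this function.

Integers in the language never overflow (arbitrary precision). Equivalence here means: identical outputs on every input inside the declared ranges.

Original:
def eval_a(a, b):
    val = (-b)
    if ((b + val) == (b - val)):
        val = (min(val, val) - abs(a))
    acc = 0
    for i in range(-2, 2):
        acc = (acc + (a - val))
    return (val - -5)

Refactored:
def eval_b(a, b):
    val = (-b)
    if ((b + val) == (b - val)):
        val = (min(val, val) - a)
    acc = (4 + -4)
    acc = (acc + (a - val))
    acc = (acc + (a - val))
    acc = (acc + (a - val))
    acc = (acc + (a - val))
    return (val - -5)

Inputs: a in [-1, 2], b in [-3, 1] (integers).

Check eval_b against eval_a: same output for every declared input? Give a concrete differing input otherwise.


These are not equivalent — on a=-1, b=0 the outputs split (4 vs 6).
eval_a: val=0, then ((b + val) == (b - val)) is true, then val=-1, then acc=0, then (i=-2), then acc=0, then (i=-1), then acc=0, then (i=0), then acc=0, then (i=1), then acc=0, then returns 4
eval_b: val=0, then ((b + val) == (b - val)) is true, then val=1, then acc=0, then acc=-2, then acc=-4, then acc=-6, then acc=-8, then returns 6
verdict: not equivalent; witness: a=-1, b=0


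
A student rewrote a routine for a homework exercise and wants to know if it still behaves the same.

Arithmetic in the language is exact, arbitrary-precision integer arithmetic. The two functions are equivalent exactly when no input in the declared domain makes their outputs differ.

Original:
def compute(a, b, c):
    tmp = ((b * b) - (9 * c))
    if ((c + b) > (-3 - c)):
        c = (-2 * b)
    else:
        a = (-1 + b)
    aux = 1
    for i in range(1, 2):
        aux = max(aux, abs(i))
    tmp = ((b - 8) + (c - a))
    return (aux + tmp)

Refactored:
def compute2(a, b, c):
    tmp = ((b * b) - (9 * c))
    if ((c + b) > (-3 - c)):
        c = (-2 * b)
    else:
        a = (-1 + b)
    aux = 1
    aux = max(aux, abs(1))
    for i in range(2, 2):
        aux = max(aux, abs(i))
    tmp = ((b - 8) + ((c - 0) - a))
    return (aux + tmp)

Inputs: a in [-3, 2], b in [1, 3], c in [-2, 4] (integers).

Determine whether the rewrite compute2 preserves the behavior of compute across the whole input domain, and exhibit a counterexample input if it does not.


Differences: min/max/abs usage differs; loop structure differs; arithmetic usage differs; statement counts differ; constant usage differs — yet all 126 inputs agree.
verdict: equivalent


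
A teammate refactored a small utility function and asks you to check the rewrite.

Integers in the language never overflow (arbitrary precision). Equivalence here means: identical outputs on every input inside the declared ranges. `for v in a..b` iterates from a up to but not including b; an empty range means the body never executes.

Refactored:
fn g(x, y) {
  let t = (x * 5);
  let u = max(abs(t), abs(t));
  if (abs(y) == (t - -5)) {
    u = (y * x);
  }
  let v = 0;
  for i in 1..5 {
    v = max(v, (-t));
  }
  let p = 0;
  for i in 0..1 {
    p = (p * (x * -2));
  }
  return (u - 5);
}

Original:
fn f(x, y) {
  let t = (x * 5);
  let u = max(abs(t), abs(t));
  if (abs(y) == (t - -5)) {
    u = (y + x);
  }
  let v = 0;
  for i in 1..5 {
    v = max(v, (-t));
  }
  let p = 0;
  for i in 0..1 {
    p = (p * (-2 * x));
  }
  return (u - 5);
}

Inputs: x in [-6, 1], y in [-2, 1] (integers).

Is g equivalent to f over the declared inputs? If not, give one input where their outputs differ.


These are not equivalent — on x=-1, y=0 the outputs split (-6 vs -5).
f: t := -5 | u := 5 | (abs(y) == (t - -5)): true | u := -1 | v := 0 | iter i=1: | v := 5 | iter i=2: | v := 5 | iter i=3: | v := 5 | iter i=4: | v := 5 | p := 0 | iter i=0: | p := 0 | result -6
g: t := -5 | u := 5 | (abs(y) == (t - -5)): true | u := 0 | v := 0 | iter i=1: | v := 5 | iter i=2: | v := 5 | iter i=3: | v := 5 | iter i=4: | v := 5 | p := 0 | iter i=0: | p := 0 | result -5
verdict: not equivalent; witness: x=-1, y=0


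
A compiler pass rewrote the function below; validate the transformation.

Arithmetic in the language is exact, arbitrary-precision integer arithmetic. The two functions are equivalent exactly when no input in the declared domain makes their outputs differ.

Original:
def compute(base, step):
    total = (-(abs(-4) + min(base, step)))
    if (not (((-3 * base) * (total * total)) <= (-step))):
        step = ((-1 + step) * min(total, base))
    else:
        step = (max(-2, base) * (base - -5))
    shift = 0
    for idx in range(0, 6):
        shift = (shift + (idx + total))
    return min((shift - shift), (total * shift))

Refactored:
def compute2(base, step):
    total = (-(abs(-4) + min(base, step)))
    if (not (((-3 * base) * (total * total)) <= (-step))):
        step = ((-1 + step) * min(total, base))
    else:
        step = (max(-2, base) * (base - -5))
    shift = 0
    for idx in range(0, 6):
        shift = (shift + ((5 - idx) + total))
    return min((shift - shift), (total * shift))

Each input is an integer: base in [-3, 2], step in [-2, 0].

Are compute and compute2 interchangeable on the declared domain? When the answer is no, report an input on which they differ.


This is a faithful refactor — arithmetic usage differs, and constant usage differs, but the computed results match everywhere.
As a probe, take base=-2, step=-2: compute runs total := -2 | (not (((-3 * base) * (total * total)) <= (-step))): true | step := 6 | shift := 0 | iter idx=0: | shift := -2 | iter idx=1: | shift := -3 | iter idx=2: | shift := -3 | iter idx=3: | shift := -2 | iter idx=4: | shift := 0 | iter idx=5: | shift := 3 | result -6; compute2 runs total := -2 | (not (((-3 * base) * (total * total)) <= (-step))): true | step := 6 | shift := 0 | iter idx=0: | shift := 3 | iter idx=1: | shift := 5 | iter idx=2: | shift := 6 | iter idx=3: | shift := 6 | iter idx=4: | shift := 5 | iter idx=5: | shift := 3 | result -6; both end at -6.
Across all 18 domain points the two functions coincide.
verdict: equivalent


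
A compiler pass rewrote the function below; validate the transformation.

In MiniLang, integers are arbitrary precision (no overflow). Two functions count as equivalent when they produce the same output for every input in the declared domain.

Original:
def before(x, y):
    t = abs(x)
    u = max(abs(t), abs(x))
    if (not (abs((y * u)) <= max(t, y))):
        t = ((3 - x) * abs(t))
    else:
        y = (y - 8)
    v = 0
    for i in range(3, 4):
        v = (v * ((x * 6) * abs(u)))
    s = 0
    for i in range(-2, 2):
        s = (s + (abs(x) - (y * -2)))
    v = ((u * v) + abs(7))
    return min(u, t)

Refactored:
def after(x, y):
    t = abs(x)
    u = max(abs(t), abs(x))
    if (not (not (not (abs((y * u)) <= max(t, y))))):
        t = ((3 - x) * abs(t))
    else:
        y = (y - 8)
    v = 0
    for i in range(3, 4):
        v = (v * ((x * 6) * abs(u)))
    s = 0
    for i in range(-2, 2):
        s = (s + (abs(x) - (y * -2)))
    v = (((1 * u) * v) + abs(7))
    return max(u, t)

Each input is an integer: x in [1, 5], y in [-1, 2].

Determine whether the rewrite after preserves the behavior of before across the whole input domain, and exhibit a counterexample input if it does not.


Evaluate both at x=3, y=2.
before: t=3, then u=3, then (not (abs((y * u)) <= max(t, y))) is true, then t=0, then v=0, then (i=3), then v=0, then s=0, then (i=-2), then s=7, then (i=-1), then s=14, then (i=0), then s=21, then (i=1), then s=28, then v=7, then returns 0
after: t=3, then u=3, then (not (not (not (abs((y * u)) <= max(t, y))))) is true, then t=0, then v=0, then (i=3), then v=0, then s=0, then (i=-2), then s=7, then (i=-1), then s=14, then (i=0), then s=21, then (i=1), then s=28, then v=7, then returns 3
0 vs 3 — the two versions disagree here.
verdict: not equivalent; witness: x=3, y=2


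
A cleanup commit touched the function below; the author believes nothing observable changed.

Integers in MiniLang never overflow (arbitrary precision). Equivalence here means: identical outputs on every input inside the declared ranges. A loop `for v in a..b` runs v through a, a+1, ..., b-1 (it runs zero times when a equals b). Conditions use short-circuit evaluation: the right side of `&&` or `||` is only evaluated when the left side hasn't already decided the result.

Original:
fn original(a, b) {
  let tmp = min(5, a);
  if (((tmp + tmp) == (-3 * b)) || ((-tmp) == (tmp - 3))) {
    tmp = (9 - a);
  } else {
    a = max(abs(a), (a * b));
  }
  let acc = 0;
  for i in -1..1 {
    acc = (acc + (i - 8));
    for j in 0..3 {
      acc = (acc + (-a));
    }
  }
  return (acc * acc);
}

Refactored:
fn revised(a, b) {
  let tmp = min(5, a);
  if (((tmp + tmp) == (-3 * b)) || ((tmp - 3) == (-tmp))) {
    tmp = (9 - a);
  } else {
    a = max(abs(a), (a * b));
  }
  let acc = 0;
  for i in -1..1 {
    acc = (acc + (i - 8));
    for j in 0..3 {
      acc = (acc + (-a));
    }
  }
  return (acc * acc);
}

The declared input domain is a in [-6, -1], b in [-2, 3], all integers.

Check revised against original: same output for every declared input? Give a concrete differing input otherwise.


Side by side, the visible changes include: same computation, different form.
As a probe, take a=-6, b=2: original runs tmp=-6, then (((tmp + tmp) == (-3 * b)) || ((-tmp) == (tmp - 3))) is false, then a=6, then acc=0, then (i=-1), then acc=-9, then (j=0), then acc=-15, then (j=1), then acc=-21, then (j=2), then acc=-27, then (i=0), then acc=-35, then (j=0), then acc=-41, then (j=1), then acc=-47, then (j=2), then acc=-53, then returns 2809; revised runs tmp=-6, then (((tmp + tmp) == (-3 * b)) || ((tmp - 3) == (-tmp))) is false, then a=6, then acc=0, then (i=-1), then acc=-9, then (j=0), then acc=-15, then (j=1), then acc=-21, then (j=2), then acc=-27, then (i=0), then acc=-35, then (j=0), then acc=-41, then (j=1), then acc=-47, then (j=2), then acc=-53, then returns 2809; both end at 2809.
An exhaustive pass over the 36 declared inputs shows identical outputs.
verdict: equivalent


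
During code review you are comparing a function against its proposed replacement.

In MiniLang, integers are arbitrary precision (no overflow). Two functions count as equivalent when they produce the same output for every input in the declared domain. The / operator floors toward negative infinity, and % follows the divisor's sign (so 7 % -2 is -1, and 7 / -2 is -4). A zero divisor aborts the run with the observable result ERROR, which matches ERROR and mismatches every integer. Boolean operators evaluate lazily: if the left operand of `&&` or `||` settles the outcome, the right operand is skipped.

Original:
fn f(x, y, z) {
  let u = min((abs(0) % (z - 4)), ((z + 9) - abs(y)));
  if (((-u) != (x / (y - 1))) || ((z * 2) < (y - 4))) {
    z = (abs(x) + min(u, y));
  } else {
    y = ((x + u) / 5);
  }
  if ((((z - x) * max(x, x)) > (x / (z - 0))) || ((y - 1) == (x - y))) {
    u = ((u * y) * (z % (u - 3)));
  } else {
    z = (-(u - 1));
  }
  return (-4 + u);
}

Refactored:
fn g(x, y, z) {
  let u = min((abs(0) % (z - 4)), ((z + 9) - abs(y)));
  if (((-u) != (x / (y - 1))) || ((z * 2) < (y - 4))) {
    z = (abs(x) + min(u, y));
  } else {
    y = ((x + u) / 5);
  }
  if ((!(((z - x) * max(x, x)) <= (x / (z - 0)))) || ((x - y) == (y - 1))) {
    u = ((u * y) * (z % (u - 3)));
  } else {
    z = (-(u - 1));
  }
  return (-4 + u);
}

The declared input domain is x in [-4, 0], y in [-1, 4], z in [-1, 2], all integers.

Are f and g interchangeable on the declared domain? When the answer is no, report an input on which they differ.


Differences: comparison usage differs; also boolean connective usage differs — yet all 120 inputs agree.
verdict: equivalent


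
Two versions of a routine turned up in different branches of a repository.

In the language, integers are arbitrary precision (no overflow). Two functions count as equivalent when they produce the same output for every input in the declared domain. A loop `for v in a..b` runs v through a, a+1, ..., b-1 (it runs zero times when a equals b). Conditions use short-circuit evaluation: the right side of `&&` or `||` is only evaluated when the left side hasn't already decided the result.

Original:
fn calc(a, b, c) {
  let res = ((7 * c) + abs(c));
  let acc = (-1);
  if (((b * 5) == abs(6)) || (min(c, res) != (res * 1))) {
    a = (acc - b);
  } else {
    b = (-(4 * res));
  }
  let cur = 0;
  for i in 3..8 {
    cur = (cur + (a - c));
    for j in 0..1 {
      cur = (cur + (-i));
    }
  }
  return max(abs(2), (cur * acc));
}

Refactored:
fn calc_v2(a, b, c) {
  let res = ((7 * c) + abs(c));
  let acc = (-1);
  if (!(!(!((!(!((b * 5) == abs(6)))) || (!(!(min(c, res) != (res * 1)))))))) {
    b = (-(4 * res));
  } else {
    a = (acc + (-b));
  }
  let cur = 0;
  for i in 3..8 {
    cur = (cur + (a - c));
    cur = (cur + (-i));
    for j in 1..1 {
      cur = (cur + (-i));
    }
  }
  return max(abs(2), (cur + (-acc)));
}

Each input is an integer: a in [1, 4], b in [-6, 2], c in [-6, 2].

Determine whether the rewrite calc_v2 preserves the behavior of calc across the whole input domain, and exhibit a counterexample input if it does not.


Not equivalent: a=1, b=-6, c=-6 separates them (2 vs 11).
calc: res = -36; acc = -1; (((b * 5) == abs(6)) || (min(c, res) != (res * 1))) -> false; b = 144; cur = 0; [i=3]; cur = 7; [j=0]; cur = 4; [i=4]; cur = 11; [j=0]; cur = 7; [i=5]; cur = 14; [j=0]; cur = 9; [i=6]; cur = 16; [j=0]; cur = 10; [i=7]; cur = 17; [j=0]; cur = 10; return 2
calc_v2: res = -36; acc = -1; (!(!(!((!(!((b * 5) == abs(6)))) || (!(!(min(c, res) != (res * 1)))))))) -> true; b = 144; cur = 0; [i=3]; cur = 7; cur = 4; the j loop: no iterations; [i=4]; cur = 11; cur = 7; the j loop: no iterations; [i=5]; cur = 14; cur = 9; the j loop: no iterations; [i=6]; cur = 16; cur = 10; the j loop: no iterations; [i=7]; cur = 17; cur = 10; the j loop: no iterations; return 11
verdict: not equivalent; witness: a=1, b=-6, c=-6


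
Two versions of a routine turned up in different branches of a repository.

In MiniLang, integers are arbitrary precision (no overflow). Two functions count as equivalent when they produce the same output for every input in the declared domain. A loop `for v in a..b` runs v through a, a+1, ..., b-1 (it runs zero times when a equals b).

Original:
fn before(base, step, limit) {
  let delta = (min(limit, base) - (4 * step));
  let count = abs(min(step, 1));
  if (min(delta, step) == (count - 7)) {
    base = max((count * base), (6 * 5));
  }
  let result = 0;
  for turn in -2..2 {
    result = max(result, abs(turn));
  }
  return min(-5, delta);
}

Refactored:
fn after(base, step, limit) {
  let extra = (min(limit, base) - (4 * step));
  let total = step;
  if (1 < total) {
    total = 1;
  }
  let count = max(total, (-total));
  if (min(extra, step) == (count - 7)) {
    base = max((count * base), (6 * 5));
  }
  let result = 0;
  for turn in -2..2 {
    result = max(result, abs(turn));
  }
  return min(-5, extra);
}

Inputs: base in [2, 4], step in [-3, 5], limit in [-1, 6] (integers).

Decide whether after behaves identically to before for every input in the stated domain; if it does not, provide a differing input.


Reading the diff, among the changes: statement counts differ; also min/max/abs usage differs; also constant usage differs; also branching structure differs; also local variable names differ; also comparison usage differs.
Tracing base=2, step=-2, limit=4: before: delta becomes 10; next count becomes 2; next (min(delta, step) == (count - 7)) evaluates to false; next result becomes 0; next at turn=-2:; next result becomes 2; next at turn=-1:; next result becomes 2; next at turn=0:; next result becomes 2; next at turn=1:; next result becomes 2; next final value -5 | after: extra becomes 10; next total becomes -2; next (1 < total) evaluates to false; next count becomes 2; next (min(extra, step) == (count - 7)) evaluates to false; next result becomes 0; next at turn=-2:; next result becomes 2; next at turn=-1:; next result becomes 2; next at turn=0:; next result becomes 2; next at turn=1:; next result becomes 2; next final value -5 — matching result -5.
Across all 216 domain points the two functions coincide.
verdict: equivalent


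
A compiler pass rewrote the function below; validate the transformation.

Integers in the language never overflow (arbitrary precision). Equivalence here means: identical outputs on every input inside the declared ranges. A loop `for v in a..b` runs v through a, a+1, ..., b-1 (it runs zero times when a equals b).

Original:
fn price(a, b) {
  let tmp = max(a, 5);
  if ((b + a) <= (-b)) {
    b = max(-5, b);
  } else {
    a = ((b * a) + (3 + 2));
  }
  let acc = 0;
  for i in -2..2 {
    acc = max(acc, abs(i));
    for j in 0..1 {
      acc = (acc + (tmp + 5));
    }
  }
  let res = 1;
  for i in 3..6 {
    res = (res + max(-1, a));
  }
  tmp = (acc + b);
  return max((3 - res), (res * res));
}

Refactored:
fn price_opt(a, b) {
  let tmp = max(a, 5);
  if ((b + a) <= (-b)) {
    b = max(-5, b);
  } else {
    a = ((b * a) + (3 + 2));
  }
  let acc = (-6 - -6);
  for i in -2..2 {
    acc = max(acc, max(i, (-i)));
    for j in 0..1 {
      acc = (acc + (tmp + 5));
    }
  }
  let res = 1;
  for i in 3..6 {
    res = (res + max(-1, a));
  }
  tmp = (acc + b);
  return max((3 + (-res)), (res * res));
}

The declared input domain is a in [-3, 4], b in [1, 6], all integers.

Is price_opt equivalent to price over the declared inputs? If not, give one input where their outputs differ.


Equivalent — the differences include min/max/abs usage differs; arithmetic usage differs; constant usage differs, yet no declared input distinguishes the two.
As a probe, take a=4, b=6: price runs tmp=5, then ((b + a) <= (-b)) is false, then a=29, then acc=0, then (i=-2), then acc=2, then (j=0), then acc=12, then (i=-1), then acc=12, then (j=0), then acc=22, then (i=0), then acc=22, then (j=0), then acc=32, then (i=1), then acc=32, then (j=0), then acc=42, then res=1, then (i=3), then res=30, then (i=4), then res=59, then (i=5), then res=88, then tmp=48, then returns 7744; price_opt runs tmp=5, then ((b + a) <= (-b)) is false, then a=29, then acc=0, then (i=-2), then acc=2, then (j=0), then acc=12, then (i=-1), then acc=12, then (j=0), then acc=22, then (i=0), then acc=22, then (j=0), then acc=32, then (i=1), then acc=32, then (j=0), then acc=42, then res=1, then (i=3), then res=30, then (i=4), then res=59, then (i=5), then res=88, then tmp=48, then returns 7744; both end at 7744.
Across all 48 domain points the two functions coincide.
verdict: equivalent


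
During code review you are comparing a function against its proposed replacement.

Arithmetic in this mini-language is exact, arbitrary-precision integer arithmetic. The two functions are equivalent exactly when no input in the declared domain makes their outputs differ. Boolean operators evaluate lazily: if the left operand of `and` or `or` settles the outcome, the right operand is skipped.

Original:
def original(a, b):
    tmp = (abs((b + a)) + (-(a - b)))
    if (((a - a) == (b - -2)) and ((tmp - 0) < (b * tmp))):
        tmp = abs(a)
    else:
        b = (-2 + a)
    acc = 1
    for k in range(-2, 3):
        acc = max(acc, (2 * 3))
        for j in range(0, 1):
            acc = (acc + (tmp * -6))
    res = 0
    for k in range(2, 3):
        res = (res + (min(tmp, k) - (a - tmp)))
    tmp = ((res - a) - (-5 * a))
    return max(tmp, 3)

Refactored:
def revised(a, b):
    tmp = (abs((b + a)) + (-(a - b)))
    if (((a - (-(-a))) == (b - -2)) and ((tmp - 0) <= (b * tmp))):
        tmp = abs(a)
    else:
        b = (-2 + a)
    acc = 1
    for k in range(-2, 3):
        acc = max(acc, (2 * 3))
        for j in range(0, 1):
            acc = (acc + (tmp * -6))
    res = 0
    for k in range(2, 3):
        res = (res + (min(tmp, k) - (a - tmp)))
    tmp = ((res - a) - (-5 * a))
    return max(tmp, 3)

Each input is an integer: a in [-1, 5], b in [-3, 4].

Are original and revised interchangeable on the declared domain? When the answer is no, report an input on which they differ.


Equivalent. The one real change (`((tmp - 0) < (b * tmp))` became `((tmp - 0) <= (b * tmp))`) has no effect anywhere in the declared ranges.
Every one of the 56 inputs gives matching results.
One worked example (a=1, b=4) — original: tmp=8, then (((a - a) == (b - -2)) and ((tmp - 0) < (b * tmp))) is false, then b=-1, then acc=1, then (k=-2), then acc=6, then (j=0), then acc=-42, then (k=-1), then acc=6, then (j=0), then acc=-42, then (k=0), then acc=6, then (j=0), then acc=-42, then (k=1), then acc=6, then (j=0), then acc=-42, then (k=2), then acc=6, then (j=0), then acc=-42, then res=0, then (k=2), then res=9, then tmp=13, then returns 13; revised: tmp=8, then (((a - (-(-a))) == (b - -2)) and ((tmp - 0) <= (b * tmp))) is false, then b=-1, then acc=1, then (k=-2), then acc=6, then (j=0), then acc=-42, then (k=-1), then acc=6, then (j=0), then acc=-42, then (k=0), then acc=6, then (j=0), then acc=-42, then (k=1), then acc=6, then (j=0), then acc=-42, then (k=2), then acc=6, then (j=0), then acc=-42, then res=0, then (k=2), then res=9, then tmp=13, then returns 13; agreement on 13.
verdict: equivalent


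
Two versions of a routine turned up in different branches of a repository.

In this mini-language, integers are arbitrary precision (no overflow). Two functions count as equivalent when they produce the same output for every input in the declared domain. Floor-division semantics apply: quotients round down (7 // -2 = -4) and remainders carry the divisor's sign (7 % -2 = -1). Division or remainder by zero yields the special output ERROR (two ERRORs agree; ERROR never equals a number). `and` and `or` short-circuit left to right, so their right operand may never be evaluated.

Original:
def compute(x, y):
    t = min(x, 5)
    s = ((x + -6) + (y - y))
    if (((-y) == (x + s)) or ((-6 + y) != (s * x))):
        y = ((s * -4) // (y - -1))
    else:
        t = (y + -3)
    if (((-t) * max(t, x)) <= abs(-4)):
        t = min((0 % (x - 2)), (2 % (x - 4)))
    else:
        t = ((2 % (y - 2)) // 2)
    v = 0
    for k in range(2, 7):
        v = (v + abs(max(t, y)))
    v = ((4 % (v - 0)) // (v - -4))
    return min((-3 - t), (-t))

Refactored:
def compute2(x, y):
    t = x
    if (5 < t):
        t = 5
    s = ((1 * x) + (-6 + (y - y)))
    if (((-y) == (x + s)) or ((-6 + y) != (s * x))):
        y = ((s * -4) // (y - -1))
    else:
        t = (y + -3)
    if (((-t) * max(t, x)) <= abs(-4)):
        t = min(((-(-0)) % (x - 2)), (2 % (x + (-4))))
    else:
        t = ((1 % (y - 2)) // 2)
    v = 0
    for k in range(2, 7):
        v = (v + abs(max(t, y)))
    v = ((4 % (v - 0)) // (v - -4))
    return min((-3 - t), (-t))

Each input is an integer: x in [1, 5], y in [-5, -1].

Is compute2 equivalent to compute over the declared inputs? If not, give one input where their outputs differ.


There is a counterexample at x=2, y=-2: -2 on one side, -1 on the other.
compute: t=2, then s=-4, then (((-y) == (x + s)) or ((-6 + y) != (s * x))) is false, then t=-5, then (((-t) * max(t, x)) <= abs(-4)) is false, then t=-1, then v=0, then (k=2), then v=1, then (k=3), then v=2, then (k=4), then v=3, then (k=5), then v=4, then (k=6), then v=5, then v=0, then returns -2
compute2: t=2, then (5 < t) is false, then s=-4, then (((-y) == (x + s)) or ((-6 + y) != (s * x))) is false, then t=-5, then (((-t) * max(t, x)) <= abs(-4)) is false, then t=-2, then v=0, then (k=2), then v=2, then (k=3), then v=4, then (k=4), then v=6, then (k=5), then v=8, then (k=6), then v=10, then v=0, then returns -1
verdict: not equivalent; witness: x=2, y=-2


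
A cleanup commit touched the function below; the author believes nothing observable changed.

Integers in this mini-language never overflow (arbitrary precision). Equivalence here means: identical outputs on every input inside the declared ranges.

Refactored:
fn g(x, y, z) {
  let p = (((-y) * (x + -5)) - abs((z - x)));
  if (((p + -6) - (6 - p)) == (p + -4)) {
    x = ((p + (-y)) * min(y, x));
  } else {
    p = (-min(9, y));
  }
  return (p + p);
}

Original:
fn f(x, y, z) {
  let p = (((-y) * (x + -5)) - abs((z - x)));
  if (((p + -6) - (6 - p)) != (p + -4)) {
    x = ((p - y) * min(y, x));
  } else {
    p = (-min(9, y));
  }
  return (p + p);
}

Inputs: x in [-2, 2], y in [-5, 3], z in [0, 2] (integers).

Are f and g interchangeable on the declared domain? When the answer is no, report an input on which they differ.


The rewrite breaks on x=-2, y=-5, z=0, where the results are -74 and 10.
f: p=-37, then (((p + -6) - (6 - p)) != (p + -4)) is true, then x=160, then returns -74
g: p=-37, then (((p + -6) - (6 - p)) == (p + -4)) is false, then p=5, then returns 10
verdict: not equivalent; witness: x=-2, y=-5, z=0


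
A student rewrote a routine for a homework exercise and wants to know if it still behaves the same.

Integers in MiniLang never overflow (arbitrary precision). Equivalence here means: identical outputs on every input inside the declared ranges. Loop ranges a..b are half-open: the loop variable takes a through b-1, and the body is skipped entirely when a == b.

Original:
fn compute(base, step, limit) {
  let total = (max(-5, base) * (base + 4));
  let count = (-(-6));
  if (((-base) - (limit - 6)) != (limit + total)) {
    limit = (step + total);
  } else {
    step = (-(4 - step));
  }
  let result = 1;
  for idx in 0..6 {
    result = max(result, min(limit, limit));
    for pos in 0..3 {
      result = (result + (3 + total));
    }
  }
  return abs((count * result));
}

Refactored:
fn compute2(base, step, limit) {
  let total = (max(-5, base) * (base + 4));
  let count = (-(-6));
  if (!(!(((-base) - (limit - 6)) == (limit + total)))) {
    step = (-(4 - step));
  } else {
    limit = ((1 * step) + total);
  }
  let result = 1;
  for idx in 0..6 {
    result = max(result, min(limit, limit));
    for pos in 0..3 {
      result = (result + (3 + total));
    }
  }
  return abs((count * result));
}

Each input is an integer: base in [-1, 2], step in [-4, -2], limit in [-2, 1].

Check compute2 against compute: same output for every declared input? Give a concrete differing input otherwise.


The two versions differ — the changes include boolean connective usage differs; arithmetic usage differs; constant usage differs; comparison usage differs.
Tracing base=-1, step=-4, limit=-2: compute: total=-3, then count=6, then (((-base) - (limit - 6)) != (limit + total)) is true, then limit=-7, then result=1, then (idx=0), then result=1, then (pos=0), then result=1, then (pos=1), then result=1, then (pos=2), then result=1, then (idx=1), then result=1, then (pos=0), then result=1, then (pos=1), then result=1, then (pos=2), then result=1, then (idx=2), then result=1, then (pos=0), then result=1, then (pos=1), then result=1, then (pos=2), then result=1, then (idx=3), then result=1, then (pos=0), then result=1, then (pos=1), then result=1, then (pos=2), then result=1, then (idx=4), then result=1, then (pos=0), then result=1, then (pos=1), then result=1, then (pos=2), then result=1, then (idx=5), then result=1, then (pos=0), then result=1, then (pos=1), then result=1, then (pos=2), then result=1, then returns 6 | compute2: total=-3, then count=6, then (!(!(((-base) - (limit - 6)) == (limit + total)))) is false, then limit=-7, then result=1, then (idx=0), then result=1, then (pos=0), then result=1, then (pos=1), then result=1, then (pos=2), then result=1, then (idx=1), then result=1, then (pos=0), then result=1, then (pos=1), then result=1, then (pos=2), then result=1, then (idx=2), then result=1, then (pos=0), then result=1, then (pos=1), then result=1, then (pos=2), then result=1, then (idx=3), then result=1, then (pos=0), then result=1, then (pos=1), then result=1, then (pos=2), then result=1, then (idx=4), then result=1, then (pos=0), then result=1, then (pos=1), then result=1, then (pos=2), then result=1, then (idx=5), then result=1, then (pos=0), then result=1, then (pos=1), then result=1, then (pos=2), then result=1, then returns 6 — matching result 6.
An exhaustive pass over the 48 declared inputs shows identical outputs.
verdict: equivalent


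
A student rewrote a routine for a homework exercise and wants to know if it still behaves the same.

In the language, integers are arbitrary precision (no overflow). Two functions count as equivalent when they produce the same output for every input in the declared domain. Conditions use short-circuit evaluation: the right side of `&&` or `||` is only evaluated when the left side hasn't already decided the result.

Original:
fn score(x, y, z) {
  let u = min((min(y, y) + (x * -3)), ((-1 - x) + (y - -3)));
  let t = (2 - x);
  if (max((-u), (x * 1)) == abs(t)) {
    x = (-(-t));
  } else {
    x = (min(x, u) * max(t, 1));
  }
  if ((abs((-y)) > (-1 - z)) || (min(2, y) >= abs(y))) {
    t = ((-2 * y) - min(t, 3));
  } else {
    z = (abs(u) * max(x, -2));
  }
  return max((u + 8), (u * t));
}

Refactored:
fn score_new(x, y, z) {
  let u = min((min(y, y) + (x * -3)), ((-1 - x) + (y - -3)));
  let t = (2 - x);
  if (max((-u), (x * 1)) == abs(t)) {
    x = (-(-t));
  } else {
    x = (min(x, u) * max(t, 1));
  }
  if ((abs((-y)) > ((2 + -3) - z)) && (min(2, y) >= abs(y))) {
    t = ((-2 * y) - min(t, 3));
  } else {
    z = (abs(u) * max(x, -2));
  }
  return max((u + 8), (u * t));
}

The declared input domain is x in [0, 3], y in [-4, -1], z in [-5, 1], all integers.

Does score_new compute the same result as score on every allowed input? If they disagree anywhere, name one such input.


Run the pair on x=2, y=-4, z=-4.
score: u becomes -10; next t becomes 0; next (max((-u), (x * 1)) == abs(t)) evaluates to false; next x becomes -10; next ((abs((-y)) > (-1 - z)) || (min(2, y) >= abs(y))) evaluates to true; next t becomes 8; next final value -2
score_new: u becomes -10; next t becomes 0; next (max((-u), (x * 1)) == abs(t)) evaluates to false; next x becomes -10; next ((abs((-y)) > ((2 + -3) - z)) && (min(2, y) >= abs(y))) evaluates to false; next z becomes -20; next final value 0
-2 != 0, so the rewrite changes behavior.
verdict: not equivalent; witness: x=2, y=-4, z=-4


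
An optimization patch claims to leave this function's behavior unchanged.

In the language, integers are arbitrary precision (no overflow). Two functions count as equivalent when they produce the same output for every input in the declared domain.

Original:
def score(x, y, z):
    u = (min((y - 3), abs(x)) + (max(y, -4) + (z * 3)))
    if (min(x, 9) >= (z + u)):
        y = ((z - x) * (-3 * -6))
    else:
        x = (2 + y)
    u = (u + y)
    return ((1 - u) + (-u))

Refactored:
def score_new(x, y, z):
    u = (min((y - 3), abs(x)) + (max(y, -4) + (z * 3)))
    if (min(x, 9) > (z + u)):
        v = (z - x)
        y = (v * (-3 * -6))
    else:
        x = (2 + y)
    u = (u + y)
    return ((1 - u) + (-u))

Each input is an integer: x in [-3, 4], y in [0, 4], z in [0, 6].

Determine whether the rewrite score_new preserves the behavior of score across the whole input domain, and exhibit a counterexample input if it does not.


The rewrite breaks on x=-3, y=0, z=0, where the results are -101 and 7.
score: u=-3, then (min(x, 9) >= (z + u)) is true, then y=54, then u=51, then returns -101
score_new: u=-3, then (min(x, 9) > (z + u)) is false, then x=2, then u=-3, then returns 7
verdict: not equivalent; witness: x=-3, y=0, z=0


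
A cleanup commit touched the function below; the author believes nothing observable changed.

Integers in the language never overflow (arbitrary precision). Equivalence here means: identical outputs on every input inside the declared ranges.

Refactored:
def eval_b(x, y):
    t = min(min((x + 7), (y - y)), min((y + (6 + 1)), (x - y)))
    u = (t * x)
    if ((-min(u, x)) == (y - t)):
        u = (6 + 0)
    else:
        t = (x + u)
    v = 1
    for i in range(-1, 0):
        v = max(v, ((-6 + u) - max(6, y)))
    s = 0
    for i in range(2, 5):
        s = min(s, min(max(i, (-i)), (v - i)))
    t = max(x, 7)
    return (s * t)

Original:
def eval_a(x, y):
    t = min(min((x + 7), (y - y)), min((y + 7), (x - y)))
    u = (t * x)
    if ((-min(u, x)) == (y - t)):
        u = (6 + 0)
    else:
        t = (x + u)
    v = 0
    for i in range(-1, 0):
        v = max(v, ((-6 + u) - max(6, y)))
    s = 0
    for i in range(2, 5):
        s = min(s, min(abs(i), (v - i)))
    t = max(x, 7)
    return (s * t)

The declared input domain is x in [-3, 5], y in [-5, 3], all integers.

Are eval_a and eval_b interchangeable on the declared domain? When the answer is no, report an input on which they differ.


x=-3, y=-5 yields -28 from eval_a but -21 from eval_b.
verdict: not equivalent; witness: x=-3, y=-5


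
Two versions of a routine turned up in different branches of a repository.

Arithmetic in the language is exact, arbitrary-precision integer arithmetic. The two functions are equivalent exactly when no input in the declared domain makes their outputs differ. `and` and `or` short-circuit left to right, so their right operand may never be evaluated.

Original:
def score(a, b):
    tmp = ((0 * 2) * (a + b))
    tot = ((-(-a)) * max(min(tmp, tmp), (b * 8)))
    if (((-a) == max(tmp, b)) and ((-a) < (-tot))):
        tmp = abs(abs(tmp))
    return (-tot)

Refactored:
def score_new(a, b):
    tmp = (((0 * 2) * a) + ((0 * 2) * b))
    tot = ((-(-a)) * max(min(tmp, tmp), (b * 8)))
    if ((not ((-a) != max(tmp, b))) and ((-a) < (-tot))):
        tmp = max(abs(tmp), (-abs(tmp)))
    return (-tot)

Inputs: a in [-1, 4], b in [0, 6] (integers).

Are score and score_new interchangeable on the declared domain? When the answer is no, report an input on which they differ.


Reading the diff, among the changes: constant usage differs, plus arithmetic usage differs, plus min/max/abs usage differs, plus comparison usage differs, plus boolean connective usage differs.
One worked example (a=1, b=5) — score: tmp becomes 0; next tot becomes 40; next (((-a) == max(tmp, b)) and ((-a) < (-tot))) evaluates to false; next final value -40; score_new: tmp becomes 0; next tot becomes 40; next ((not ((-a) != max(tmp, b))) and ((-a) < (-tot))) evaluates to false; next final value -40; agreement on -40.
An exhaustive pass over the 42 declared inputs shows identical outputs.
verdict: equivalent


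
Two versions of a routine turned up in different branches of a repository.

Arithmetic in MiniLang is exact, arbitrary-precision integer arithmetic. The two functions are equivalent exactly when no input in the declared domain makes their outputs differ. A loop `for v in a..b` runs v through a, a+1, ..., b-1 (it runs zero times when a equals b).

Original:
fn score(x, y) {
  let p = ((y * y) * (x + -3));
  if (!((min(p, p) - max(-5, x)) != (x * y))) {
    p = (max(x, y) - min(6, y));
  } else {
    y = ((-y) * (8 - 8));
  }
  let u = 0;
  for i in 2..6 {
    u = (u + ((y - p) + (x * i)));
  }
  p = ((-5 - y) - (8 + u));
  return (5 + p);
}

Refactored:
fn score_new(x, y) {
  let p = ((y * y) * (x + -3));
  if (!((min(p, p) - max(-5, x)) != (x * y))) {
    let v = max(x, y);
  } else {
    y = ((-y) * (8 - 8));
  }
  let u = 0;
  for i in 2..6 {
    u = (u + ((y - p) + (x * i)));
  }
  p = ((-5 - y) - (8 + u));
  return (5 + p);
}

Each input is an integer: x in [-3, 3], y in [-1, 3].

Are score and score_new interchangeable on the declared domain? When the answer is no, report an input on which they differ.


Input x=-3, y=1: 29 from score versus 5 from score_new.
verdict: not equivalent; witness: x=-3, y=1
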